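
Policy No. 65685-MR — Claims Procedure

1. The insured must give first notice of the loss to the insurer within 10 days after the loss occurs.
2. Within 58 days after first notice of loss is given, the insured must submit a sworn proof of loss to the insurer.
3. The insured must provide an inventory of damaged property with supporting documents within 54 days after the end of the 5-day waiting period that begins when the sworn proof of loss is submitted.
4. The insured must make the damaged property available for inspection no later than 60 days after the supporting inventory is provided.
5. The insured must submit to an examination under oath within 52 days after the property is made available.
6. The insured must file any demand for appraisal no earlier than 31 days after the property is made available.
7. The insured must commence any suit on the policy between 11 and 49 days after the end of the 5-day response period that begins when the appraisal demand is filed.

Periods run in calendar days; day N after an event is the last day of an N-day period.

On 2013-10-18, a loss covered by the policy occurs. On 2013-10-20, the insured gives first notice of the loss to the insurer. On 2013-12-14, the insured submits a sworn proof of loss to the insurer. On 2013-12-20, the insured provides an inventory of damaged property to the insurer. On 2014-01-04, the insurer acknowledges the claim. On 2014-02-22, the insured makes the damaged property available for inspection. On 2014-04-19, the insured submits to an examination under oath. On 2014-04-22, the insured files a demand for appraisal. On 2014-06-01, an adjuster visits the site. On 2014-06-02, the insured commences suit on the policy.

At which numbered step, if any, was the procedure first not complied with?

Step 1: 10 days after 2013-10-18 (when the loss occurs) is 2013-10-28; completed 2013-10-20, before the deadline.
Step 2: 58 days after 2013-10-20 (when first notice of loss is given) is 2013-12-17; 2013-12-14 is within that limit.
Step 3: 54 days after 2013-12-19 (end of the 5-day waiting period, which began when the sworn proof of loss is submitted on 2013-12-14) is 2014-02-11; done 2013-12-20 — timely.
Step 4: 60 days after 2013-12-20 (when the supporting inventory is provided) is 2014-02-18; 2014-02-22 misses that deadline by 4 days.
No need to go further; step 4 was not satisfied.

Step 4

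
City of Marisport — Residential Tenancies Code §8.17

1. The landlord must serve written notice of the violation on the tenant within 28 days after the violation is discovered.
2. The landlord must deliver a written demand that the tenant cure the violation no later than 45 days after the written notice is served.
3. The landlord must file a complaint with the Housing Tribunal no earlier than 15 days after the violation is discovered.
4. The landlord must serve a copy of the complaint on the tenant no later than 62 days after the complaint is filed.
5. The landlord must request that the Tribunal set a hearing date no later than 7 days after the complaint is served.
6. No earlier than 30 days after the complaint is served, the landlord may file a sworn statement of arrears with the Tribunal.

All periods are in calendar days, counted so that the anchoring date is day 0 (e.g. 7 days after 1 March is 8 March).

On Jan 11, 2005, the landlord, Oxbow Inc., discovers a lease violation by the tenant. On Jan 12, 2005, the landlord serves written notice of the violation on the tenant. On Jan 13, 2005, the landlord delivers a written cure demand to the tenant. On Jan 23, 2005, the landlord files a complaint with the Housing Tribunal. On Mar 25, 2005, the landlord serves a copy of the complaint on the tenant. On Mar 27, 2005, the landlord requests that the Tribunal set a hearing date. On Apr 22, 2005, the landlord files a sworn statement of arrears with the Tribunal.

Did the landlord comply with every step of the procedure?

Step 1 — counting 28 days from Jan 11, 2005 (when the violation is discovered) gives a deadline of Feb 8, 2005; Jan 12, 2005 is within that limit.
Step 2 — counting 45 days from Jan 12, 2005 (when the written notice is served) gives a deadline of Feb 26, 2005; completed Jan 13, 2005, before the deadline.
Step 3 — must wait 15 days from Jan 11, 2005 (when the violation is discovered), so not before Jan 26, 2005; done Jan 23, 2005 — 3 days too early.
Later steps need not be reached.

No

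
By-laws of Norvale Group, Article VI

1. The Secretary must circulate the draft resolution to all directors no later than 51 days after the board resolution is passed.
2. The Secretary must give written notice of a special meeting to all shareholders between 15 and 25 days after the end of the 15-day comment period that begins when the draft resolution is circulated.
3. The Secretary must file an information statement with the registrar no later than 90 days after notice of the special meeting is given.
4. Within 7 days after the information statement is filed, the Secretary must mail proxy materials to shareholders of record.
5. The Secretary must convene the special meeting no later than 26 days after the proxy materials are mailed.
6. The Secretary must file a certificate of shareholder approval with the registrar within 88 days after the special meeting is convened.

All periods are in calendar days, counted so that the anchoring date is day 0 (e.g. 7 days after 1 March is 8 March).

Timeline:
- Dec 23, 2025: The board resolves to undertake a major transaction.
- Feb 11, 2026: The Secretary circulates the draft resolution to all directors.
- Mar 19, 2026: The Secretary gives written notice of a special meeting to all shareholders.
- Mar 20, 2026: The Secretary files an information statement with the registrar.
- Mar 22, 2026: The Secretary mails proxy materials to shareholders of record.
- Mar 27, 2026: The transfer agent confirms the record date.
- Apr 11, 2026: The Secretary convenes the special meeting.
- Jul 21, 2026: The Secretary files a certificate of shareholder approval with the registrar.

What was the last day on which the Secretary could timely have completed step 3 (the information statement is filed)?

Jun 17, 2026

Step 3 runs from Mar 19, 2026, when notice of the special meeting is given. 90 days after Mar 19, 2026 is Jun 17, 2026.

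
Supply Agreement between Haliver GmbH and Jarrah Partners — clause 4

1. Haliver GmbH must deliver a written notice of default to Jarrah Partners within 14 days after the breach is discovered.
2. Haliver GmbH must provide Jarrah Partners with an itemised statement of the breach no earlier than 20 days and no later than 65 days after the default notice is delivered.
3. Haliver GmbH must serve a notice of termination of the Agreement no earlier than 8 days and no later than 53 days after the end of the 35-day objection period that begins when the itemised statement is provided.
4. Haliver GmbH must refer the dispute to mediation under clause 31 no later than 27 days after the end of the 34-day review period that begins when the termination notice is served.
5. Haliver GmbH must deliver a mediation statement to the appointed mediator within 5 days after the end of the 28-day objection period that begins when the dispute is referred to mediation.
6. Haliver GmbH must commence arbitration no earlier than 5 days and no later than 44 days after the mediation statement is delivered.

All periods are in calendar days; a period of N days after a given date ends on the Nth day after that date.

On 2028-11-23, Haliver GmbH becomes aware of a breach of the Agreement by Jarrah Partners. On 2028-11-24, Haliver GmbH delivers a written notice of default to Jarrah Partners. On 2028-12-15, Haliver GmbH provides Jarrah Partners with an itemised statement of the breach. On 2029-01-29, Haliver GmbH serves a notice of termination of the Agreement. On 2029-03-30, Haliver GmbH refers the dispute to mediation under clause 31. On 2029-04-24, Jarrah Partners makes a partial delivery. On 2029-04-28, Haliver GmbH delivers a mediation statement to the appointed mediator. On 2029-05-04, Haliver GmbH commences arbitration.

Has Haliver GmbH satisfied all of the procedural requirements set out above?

Yes

Step 1: 14 days after 2028-11-23 (when the breach is discovered) is 2028-12-07; done 2028-11-24 — timely.
Step 2: the window is 20–65 days after 2028-11-24 (when the default notice is delivered), so 2028-12-14 through 2029-01-28; done 2028-12-15 — within the window.
Step 3: the window is 8–53 days after 2029-01-19 (end of the 35-day objection period, which began when the itemised statement is provided on 2028-12-15), so 2029-01-27 through 2029-03-13; done 2029-01-29, which is between those dates.
Step 4: 27 days after 2029-03-04 (end of the 34-day review period, which began when the termination notice is served on 2029-01-29) is 2029-03-31; done 2029-03-30 — timely.
Step 5: 5 days after 2029-04-27 (end of the 28-day objection period, which began when the dispute is referred to mediation on 2029-03-30) is 2029-05-02; done 2029-04-28 — timely.
Step 6: the window is 5–44 days after 2029-04-28 (when the mediation statement is delivered), so 2029-05-03 through 2029-06-11; done 2029-05-04, which is between those dates.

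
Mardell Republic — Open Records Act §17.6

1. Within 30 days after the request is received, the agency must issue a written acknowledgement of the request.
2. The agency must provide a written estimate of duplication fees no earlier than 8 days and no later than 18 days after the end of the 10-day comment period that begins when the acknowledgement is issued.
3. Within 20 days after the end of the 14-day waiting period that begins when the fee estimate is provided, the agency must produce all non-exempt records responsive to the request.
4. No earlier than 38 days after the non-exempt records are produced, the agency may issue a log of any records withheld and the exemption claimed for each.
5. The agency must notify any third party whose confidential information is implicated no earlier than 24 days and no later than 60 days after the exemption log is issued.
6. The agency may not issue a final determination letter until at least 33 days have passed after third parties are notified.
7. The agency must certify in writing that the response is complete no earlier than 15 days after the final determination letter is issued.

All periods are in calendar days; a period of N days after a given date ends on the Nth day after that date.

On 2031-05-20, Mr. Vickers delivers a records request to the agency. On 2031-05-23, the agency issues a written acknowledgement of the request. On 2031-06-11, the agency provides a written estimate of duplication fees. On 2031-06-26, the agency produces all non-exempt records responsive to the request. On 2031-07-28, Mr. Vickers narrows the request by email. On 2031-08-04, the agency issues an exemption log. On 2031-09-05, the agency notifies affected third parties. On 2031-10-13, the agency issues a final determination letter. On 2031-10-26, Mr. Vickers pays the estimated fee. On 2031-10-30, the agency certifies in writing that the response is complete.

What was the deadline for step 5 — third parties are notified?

Step 5 runs from 2031-08-04, when the exemption log is issued. The window is 24–60 days after 2031-08-04; it closes on 2031-10-03.

2031-10-03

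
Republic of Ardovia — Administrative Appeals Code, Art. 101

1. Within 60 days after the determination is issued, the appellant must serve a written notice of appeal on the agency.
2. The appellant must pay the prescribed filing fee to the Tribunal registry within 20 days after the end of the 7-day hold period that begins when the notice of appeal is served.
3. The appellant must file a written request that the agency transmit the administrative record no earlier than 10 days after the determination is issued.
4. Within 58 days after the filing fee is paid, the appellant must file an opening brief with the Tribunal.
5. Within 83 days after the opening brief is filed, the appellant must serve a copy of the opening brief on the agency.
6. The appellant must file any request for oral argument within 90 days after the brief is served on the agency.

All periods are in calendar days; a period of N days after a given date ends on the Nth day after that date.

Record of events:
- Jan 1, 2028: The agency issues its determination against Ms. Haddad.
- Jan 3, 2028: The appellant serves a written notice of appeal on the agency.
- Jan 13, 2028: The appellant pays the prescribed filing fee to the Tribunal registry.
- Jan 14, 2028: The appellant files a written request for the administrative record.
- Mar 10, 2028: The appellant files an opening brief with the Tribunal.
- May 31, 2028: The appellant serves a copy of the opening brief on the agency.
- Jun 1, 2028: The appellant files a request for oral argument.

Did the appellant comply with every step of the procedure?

(1) due by Jan 1, 2028 + 60 days = Mar 1, 2028; done Jan 3, 2028 — timely.
(2) due by Jan 10, 2028 + 20 days = Jan 30, 2028; Jan 13, 2028 is within that limit.
(3) permitted from Jan 1, 2028 + 10 days = Jan 11, 2028 onward; Jan 14, 2028 is on or after that date.
(4) due by Jan 13, 2028 + 58 days = Mar 11, 2028; Mar 10, 2028 is within that limit.
(5) due by Mar 10, 2028 + 83 days = Jun 1, 2028; done May 31, 2028 — timely.
(6) due by May 31, 2028 + 90 days = Aug 29, 2028; Jun 1, 2028 is within that limit.

Yes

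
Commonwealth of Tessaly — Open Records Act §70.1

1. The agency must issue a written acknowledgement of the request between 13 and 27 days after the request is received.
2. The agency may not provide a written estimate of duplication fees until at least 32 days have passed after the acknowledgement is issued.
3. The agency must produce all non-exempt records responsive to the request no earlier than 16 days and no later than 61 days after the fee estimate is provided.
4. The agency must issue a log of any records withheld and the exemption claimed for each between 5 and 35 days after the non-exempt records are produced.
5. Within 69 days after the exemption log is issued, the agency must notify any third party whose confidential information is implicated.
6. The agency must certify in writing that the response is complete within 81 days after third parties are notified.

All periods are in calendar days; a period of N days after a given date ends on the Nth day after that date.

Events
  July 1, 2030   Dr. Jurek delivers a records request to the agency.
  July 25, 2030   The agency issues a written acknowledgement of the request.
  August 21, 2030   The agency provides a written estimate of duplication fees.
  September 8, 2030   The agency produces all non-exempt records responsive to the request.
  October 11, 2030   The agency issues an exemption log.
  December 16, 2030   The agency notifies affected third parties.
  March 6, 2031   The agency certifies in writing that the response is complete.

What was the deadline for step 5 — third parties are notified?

Step 5 runs from October 11, 2030, when the exemption log is issued. 69 days after October 11, 2030 is December 19, 2030.

December 19, 2030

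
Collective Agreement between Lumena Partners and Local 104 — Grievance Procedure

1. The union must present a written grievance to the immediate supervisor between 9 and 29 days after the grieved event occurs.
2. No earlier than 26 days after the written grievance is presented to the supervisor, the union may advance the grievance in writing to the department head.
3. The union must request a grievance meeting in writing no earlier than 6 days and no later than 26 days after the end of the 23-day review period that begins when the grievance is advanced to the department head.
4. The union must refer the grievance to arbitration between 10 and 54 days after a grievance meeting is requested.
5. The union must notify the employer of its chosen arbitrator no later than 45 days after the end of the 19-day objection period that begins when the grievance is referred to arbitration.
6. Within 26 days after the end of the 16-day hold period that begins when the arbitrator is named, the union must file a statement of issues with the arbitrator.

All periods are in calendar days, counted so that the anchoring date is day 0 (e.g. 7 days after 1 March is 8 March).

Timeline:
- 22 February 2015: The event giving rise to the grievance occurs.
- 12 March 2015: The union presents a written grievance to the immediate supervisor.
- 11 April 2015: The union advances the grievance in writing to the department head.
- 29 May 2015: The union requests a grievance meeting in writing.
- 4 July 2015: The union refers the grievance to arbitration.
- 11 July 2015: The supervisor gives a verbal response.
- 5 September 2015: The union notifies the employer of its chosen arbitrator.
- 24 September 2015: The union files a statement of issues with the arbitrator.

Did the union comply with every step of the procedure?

Step 1: the window is 9–29 days after 22 February 2015 (when the grieved event occurs), so 3 March 2015 through 23 March 2015; done 12 March 2015, which is between those dates.
Step 2: the earliest permitted date is 26 days after 12 March 2015 (when the written grievance is presented to the supervisor), i.e. 7 April 2015; done 11 April 2015, after the minimum wait.
Step 3: the window is 6–26 days after 4 May 2015 (end of the 23-day review period, which began when the grievance is advanced to the department head on 11 April 2015), so 10 May 2015 through 30 May 2015; 29 May 2015 falls inside that range.
Step 4: the window is 10–54 days after 29 May 2015 (when a grievance meeting is requested), so 8 June 2015 through 22 July 2015; 4 July 2015 falls inside that range.
Step 5: 45 days after 23 July 2015 (end of the 19-day objection period, which began when the grievance is referred to arbitration on 4 July 2015) is 6 September 2015; 5 September 2015 is within that limit.
Step 6: 26 days after 21 September 2015 (end of the 16-day hold period, which began when the arbitrator is named on 5 September 2015) is 17 October 2015; 24 September 2015 is within that limit.

Yes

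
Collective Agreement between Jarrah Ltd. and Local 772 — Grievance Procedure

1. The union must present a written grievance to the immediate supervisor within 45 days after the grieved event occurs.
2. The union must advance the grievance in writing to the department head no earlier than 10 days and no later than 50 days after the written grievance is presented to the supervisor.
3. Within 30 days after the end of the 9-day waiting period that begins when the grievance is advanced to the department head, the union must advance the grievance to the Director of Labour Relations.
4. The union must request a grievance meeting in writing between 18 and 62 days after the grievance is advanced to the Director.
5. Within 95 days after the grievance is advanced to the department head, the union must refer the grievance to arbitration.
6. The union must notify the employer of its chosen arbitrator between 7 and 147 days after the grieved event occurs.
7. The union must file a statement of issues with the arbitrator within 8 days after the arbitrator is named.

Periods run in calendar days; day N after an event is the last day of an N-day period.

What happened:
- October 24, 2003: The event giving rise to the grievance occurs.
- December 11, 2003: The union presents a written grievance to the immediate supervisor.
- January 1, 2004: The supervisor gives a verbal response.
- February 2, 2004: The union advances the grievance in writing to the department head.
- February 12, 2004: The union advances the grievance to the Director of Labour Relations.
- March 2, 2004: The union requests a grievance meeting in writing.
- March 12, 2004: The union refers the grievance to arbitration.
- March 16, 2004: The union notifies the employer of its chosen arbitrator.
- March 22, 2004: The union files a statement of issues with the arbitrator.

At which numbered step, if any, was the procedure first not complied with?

(1) due by October 24, 2003 + 45 days = December 8, 2003; December 11, 2003 misses that deadline by 3 days.
No need to go further; step 1 was not satisfied.

Step 1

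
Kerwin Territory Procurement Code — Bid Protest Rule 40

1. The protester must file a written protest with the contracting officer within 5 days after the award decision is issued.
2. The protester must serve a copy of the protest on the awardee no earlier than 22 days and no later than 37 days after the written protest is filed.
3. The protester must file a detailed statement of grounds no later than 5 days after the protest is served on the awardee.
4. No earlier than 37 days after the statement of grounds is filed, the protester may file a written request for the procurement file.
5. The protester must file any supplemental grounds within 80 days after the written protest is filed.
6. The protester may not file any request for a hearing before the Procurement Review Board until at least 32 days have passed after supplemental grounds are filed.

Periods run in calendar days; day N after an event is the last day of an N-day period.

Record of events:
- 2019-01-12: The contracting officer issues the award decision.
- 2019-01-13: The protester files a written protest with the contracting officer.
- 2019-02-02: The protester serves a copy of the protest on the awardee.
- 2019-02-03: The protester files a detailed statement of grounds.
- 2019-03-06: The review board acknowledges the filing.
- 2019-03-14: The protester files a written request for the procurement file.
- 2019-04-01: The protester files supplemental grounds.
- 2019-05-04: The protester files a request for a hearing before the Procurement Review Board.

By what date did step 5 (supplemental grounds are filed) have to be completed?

Step 5 runs from 2019-01-13, when the written protest is filed. 80 days after 2019-01-13 is 2019-04-03.

2019-04-03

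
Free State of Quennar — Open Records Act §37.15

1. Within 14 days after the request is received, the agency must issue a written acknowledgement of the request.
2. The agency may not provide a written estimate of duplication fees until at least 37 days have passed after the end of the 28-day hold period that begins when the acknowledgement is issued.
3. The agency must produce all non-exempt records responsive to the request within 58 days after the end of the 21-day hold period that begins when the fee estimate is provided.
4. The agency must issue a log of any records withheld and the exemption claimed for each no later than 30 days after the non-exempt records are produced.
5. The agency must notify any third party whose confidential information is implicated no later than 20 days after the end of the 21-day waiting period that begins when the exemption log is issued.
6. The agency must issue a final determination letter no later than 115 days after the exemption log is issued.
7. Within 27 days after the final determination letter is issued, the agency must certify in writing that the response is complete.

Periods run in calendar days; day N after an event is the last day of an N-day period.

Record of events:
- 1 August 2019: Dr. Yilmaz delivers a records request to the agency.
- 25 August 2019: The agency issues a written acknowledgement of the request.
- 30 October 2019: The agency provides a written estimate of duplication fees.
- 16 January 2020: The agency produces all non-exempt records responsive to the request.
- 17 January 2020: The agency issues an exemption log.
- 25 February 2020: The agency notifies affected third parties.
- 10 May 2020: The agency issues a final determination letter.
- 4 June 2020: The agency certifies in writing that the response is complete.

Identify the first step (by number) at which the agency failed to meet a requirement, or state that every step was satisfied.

Step 1

Step 1 — counting 14 days from 1 August 2019 (when the request is received) gives a deadline of 15 August 2019; not done until 25 August 2019, 10 days after the deadline.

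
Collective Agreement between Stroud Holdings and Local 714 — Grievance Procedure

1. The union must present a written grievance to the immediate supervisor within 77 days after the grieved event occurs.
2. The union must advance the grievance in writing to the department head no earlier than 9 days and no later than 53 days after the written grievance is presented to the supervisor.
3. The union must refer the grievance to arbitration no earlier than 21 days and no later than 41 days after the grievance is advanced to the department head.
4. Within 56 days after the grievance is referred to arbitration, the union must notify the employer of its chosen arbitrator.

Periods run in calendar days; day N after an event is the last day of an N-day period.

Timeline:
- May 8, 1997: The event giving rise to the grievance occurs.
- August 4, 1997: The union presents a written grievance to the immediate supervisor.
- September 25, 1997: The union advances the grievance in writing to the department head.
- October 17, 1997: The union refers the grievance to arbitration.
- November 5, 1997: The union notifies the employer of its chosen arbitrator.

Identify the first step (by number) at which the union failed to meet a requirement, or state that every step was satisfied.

Step 1

Step 1 — counting 77 days from May 8, 1997 (when the grieved event occurs) gives a deadline of July 24, 1997; August 4, 1997 misses that deadline by 11 days.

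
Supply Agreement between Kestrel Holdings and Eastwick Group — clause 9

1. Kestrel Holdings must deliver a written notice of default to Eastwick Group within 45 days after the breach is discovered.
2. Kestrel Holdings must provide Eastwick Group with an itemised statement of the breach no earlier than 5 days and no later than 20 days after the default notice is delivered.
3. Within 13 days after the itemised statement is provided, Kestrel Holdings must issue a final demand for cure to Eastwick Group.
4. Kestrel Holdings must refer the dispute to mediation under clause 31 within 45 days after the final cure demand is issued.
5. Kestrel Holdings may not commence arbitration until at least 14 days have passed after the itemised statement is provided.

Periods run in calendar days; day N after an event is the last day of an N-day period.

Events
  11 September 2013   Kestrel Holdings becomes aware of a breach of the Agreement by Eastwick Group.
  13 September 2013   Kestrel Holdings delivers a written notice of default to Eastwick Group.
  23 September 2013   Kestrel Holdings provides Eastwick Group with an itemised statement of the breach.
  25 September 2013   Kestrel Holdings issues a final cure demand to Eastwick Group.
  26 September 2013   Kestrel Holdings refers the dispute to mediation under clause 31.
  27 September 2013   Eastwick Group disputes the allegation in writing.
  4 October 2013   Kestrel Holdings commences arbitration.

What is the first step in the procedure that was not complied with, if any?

(1) due by 11 September 2013 + 45 days = 26 October 2013; 13 September 2013 is within that limit.
(2) the permitted window runs from 13 September 2013 + 5 = 18 September 2013 to 13 September 2013 + 20 = 3 October 2013; done 23 September 2013, which is between those dates.
(3) due by 23 September 2013 + 13 days = 6 October 2013; completed 25 September 2013, before the deadline.
(4) due by 25 September 2013 + 45 days = 9 November 2013; completed 26 September 2013, before the deadline.
(5) permitted from 23 September 2013 + 14 days = 7 October 2013 onward; acted on 4 October 2013, 3 days prematurely.
Later steps need not be reached.

Step 5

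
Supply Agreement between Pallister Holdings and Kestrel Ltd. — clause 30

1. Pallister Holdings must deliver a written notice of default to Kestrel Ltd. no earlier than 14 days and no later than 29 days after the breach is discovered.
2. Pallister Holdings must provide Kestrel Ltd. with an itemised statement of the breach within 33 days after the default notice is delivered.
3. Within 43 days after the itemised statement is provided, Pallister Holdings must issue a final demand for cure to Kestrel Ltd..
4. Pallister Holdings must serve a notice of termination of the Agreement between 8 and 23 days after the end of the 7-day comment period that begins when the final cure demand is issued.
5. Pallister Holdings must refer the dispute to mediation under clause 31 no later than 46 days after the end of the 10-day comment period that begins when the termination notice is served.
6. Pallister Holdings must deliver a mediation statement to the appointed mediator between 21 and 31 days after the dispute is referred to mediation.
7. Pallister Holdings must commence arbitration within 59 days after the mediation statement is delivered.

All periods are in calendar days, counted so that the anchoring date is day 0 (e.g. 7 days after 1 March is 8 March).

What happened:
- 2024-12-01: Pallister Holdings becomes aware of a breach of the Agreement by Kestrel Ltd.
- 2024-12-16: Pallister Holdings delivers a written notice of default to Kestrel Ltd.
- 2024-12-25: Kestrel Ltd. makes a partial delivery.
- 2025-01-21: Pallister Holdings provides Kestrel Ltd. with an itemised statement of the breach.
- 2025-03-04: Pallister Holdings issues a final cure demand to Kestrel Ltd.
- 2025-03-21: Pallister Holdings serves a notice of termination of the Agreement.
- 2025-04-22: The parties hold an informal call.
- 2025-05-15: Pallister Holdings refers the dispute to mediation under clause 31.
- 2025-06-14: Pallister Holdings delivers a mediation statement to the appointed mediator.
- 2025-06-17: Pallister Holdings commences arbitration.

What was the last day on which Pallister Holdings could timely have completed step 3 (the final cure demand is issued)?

Step 3 runs from 2025-01-21, when the itemised statement is provided. 43 days after 2025-01-21 is 2025-03-05.

2025-03-05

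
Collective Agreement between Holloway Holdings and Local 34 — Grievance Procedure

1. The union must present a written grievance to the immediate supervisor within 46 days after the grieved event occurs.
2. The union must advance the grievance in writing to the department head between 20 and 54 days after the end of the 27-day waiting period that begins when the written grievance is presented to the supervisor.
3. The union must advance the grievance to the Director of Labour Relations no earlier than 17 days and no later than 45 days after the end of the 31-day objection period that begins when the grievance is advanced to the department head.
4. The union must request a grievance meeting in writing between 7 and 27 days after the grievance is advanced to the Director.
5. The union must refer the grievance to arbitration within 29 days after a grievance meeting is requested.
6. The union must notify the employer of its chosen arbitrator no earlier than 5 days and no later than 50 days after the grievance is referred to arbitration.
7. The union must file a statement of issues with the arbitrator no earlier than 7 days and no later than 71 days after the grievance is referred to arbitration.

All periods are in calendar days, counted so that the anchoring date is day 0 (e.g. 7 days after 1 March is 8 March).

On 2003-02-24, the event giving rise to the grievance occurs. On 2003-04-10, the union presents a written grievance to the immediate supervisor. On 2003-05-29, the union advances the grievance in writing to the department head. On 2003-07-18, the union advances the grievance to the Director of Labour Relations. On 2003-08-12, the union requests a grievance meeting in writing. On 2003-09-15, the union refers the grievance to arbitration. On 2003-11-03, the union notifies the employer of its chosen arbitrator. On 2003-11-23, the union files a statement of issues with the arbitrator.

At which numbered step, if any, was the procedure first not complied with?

Step 5

(1) due by 2003-02-24 + 46 days = 2003-04-11; 2003-04-10 is within that limit.
(2) the permitted window runs from 2003-05-07 + 20 = 2003-05-27 to 2003-05-07 + 54 = 2003-06-30; 2003-05-29 falls inside that range.
(3) the permitted window runs from 2003-06-29 + 17 = 2003-07-16 to 2003-06-29 + 45 = 2003-08-13; done 2003-07-18 — within the window.
(4) the permitted window runs from 2003-07-18 + 7 = 2003-07-25 to 2003-07-18 + 27 = 2003-08-14; done 2003-08-12, which is between those dates.
(5) due by 2003-08-12 + 29 days = 2003-09-10; not done until 2003-09-15, 5 days after the deadline.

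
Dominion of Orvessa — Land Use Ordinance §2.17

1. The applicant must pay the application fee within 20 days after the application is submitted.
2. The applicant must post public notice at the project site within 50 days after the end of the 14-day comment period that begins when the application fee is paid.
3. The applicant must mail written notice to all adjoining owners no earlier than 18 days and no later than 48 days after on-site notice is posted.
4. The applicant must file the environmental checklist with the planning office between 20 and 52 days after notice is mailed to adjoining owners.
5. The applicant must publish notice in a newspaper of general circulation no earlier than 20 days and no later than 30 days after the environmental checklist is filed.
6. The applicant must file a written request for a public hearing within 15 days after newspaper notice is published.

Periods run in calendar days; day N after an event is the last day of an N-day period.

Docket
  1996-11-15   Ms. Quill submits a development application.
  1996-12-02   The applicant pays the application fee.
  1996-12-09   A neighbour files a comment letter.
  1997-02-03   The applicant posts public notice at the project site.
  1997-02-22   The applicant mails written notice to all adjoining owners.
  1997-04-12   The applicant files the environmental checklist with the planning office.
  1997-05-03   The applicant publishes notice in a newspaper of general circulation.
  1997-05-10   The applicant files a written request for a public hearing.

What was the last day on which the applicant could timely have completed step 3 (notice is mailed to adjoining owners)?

1997-03-23

Step 3 runs from 1997-02-03, when on-site notice is posted. The window is 18–48 days after 1997-02-03; it closes on 1997-03-23.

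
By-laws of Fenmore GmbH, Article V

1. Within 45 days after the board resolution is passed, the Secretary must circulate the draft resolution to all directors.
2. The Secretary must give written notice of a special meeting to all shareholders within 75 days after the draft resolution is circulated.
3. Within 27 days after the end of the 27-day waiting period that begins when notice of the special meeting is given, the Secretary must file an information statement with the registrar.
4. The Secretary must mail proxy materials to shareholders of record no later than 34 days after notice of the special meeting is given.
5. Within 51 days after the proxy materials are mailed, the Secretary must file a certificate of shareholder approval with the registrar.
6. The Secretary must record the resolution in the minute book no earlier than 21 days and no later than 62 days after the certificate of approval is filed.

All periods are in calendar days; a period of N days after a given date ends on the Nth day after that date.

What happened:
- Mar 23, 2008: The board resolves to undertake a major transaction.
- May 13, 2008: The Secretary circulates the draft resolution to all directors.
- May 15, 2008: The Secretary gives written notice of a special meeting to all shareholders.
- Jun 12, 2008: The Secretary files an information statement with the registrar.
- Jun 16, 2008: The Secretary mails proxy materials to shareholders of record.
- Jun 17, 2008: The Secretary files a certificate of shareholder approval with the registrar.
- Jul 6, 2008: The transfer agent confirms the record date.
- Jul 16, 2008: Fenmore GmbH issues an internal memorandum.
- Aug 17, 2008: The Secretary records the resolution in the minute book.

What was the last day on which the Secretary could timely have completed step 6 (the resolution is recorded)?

Step 6 runs from Jun 17, 2008, when the certificate of approval is filed. The window is 21–62 days after Jun 17, 2008; it closes on Aug 18, 2008.

Aug 18, 2008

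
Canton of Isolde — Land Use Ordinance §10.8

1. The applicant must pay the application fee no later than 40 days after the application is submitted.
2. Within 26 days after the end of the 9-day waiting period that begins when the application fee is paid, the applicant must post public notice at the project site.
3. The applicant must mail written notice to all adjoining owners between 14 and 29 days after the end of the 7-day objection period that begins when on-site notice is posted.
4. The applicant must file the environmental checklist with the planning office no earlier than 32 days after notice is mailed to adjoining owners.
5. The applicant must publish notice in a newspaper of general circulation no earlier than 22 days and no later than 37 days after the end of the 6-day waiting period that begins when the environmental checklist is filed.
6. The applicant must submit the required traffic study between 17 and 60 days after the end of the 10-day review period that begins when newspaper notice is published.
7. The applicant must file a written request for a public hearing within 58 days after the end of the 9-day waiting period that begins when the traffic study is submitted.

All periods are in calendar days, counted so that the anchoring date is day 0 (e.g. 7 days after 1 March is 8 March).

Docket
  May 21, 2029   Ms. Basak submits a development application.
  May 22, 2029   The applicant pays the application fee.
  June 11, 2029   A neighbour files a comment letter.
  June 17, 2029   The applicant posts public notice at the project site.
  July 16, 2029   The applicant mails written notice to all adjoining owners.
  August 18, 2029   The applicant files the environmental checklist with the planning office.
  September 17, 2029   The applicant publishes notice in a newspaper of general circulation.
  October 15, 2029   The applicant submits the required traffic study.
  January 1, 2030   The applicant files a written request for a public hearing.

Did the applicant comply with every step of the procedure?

No

Step 1: 40 days after May 21, 2029 (when the application is submitted) is June 30, 2029; completed May 22, 2029, before the deadline.
Step 2: 26 days after May 31, 2029 (end of the 9-day waiting period, which began when the application fee is paid on May 22, 2029) is June 26, 2029; completed June 17, 2029, before the deadline.
Step 3: the window is 14–29 days after June 24, 2029 (end of the 7-day objection period, which began when on-site notice is posted on June 17, 2029), so July 8, 2029 through July 23, 2029; July 16, 2029 falls inside that range.
Step 4: the earliest permitted date is 32 days after July 16, 2029 (when notice is mailed to adjoining owners), i.e. August 17, 2029; August 18, 2029 is on or after that date.
Step 5: the window is 22–37 days after August 24, 2029 (end of the 6-day waiting period, which began when the environmental checklist is filed on August 18, 2029), so September 15, 2029 through September 30, 2029; done September 17, 2029 — within the window.
Step 6: the window is 17–60 days after September 27, 2029 (end of the 10-day review period, which began when newspaper notice is published on September 17, 2029), so October 14, 2029 through November 26, 2029; done October 15, 2029 — within the window.
Step 7: 58 days after October 24, 2029 (end of the 9-day waiting period, which began when the traffic study is submitted on October 15, 2029) is December 21, 2029; done January 1, 2030 — 11 days late.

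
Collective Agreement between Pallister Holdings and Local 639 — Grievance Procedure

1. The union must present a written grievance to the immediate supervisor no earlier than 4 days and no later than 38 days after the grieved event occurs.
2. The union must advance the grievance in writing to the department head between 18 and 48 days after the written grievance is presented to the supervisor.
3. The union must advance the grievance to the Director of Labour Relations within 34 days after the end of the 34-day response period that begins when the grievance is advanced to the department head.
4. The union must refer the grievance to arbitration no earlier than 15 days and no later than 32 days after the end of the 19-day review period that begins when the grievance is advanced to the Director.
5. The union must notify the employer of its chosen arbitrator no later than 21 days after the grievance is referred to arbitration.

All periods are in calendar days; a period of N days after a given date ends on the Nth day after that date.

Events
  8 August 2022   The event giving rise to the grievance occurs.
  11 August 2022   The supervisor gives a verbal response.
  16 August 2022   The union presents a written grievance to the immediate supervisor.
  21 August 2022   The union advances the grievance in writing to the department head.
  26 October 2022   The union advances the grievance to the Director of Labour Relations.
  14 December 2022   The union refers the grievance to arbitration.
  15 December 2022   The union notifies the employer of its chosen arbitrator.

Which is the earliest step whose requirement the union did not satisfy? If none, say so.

(1) the permitted window runs from 8 August 2022 + 4 = 12 August 2022 to 8 August 2022 + 38 = 15 September 2022; 16 August 2022 falls inside that range.
(2) the permitted window runs from 16 August 2022 + 18 = 3 September 2022 to 16 August 2022 + 48 = 3 October 2022; done 21 August 2022 — 13 days before the window opened.
The procedure was therefore not followed at step 2.

Step 2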